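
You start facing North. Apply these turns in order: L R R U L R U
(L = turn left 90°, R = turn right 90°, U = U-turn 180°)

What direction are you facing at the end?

Start: North
  L (left (90° counter-clockwise)) -> West
  R (right (90° clockwise)) -> North
  R (right (90° clockwise)) -> East
  U (U-turn (180°)) -> West
  L (left (90° counter-clockwise)) -> South
  R (right (90° clockwise)) -> West
  U (U-turn (180°)) -> East
Final: East

Answer: Final heading: East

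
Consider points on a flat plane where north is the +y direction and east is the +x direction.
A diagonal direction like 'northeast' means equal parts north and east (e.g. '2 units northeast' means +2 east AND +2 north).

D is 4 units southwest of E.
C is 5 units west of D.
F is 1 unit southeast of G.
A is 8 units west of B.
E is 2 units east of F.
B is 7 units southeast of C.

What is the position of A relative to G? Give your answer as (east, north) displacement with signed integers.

Answer: A is at (east=-7, north=-12) relative to G.

Derivation:
Place G at the origin (east=0, north=0).
  F is 1 unit southeast of G: delta (east=+1, north=-1); F at (east=1, north=-1).
  E is 2 units east of F: delta (east=+2, north=+0); E at (east=3, north=-1).
  D is 4 units southwest of E: delta (east=-4, north=-4); D at (east=-1, north=-5).
  C is 5 units west of D: delta (east=-5, north=+0); C at (east=-6, north=-5).
  B is 7 units southeast of C: delta (east=+7, north=-7); B at (east=1, north=-12).
  A is 8 units west of B: delta (east=-8, north=+0); A at (east=-7, north=-12).
Therefore A relative to G: (east=-7, north=-12).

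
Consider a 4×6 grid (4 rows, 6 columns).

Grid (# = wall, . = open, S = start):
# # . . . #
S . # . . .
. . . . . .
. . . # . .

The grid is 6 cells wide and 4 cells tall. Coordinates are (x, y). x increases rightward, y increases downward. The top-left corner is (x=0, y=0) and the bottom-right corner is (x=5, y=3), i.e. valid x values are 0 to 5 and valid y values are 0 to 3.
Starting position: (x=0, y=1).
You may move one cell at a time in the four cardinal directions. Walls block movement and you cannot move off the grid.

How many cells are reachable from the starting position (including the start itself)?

BFS flood-fill from (x=0, y=1):
  Distance 0: (x=0, y=1)
  Distance 1: (x=1, y=1), (x=0, y=2)
  Distance 2: (x=1, y=2), (x=0, y=3)
  Distance 3: (x=2, y=2), (x=1, y=3)
  Distance 4: (x=3, y=2), (x=2, y=3)
  Distance 5: (x=3, y=1), (x=4, y=2)
  Distance 6: (x=3, y=0), (x=4, y=1), (x=5, y=2), (x=4, y=3)
  Distance 7: (x=2, y=0), (x=4, y=0), (x=5, y=1), (x=5, y=3)
Total reachable: 19 (grid has 19 open cells total)

Answer: Reachable cells: 19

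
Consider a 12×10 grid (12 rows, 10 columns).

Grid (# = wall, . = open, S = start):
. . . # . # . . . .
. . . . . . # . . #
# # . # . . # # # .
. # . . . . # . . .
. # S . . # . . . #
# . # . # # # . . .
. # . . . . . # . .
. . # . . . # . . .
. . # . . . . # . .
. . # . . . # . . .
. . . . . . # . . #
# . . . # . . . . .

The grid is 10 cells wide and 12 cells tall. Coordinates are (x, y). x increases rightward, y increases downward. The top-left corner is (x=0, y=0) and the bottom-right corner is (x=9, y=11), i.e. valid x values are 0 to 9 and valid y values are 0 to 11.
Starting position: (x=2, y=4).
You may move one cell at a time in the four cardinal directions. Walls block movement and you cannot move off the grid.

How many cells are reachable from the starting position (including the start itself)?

BFS flood-fill from (x=2, y=4):
  Distance 0: (x=2, y=4)
  Distance 1: (x=2, y=3), (x=3, y=4)
  Distance 2: (x=2, y=2), (x=3, y=3), (x=4, y=4), (x=3, y=5)
  Distance 3: (x=2, y=1), (x=4, y=3), (x=3, y=6)
  Distance 4: (x=2, y=0), (x=1, y=1), (x=3, y=1), (x=4, y=2), (x=5, y=3), (x=2, y=6), (x=4, y=6), (x=3, y=7)
  Distance 5: (x=1, y=0), (x=0, y=1), (x=4, y=1), (x=5, y=2), (x=5, y=6), (x=4, y=7), (x=3, y=8)
  Distance 6: (x=0, y=0), (x=4, y=0), (x=5, y=1), (x=6, y=6), (x=5, y=7), (x=4, y=8), (x=3, y=9)
  Distance 7: (x=5, y=8), (x=4, y=9), (x=3, y=10)
  Distance 8: (x=6, y=8), (x=5, y=9), (x=2, y=10), (x=4, y=10), (x=3, y=11)
  Distance 9: (x=1, y=10), (x=5, y=10), (x=2, y=11)
  Distance 10: (x=1, y=9), (x=0, y=10), (x=1, y=11), (x=5, y=11)
  Distance 11: (x=1, y=8), (x=0, y=9), (x=6, y=11)
  Distance 12: (x=1, y=7), (x=0, y=8), (x=7, y=11)
  Distance 13: (x=0, y=7), (x=7, y=10), (x=8, y=11)
  Distance 14: (x=0, y=6), (x=7, y=9), (x=8, y=10), (x=9, y=11)
  Distance 15: (x=8, y=9)
  Distance 16: (x=8, y=8), (x=9, y=9)
  Distance 17: (x=8, y=7), (x=9, y=8)
  Distance 18: (x=8, y=6), (x=7, y=7), (x=9, y=7)
  Distance 19: (x=8, y=5), (x=9, y=6)
  Distance 20: (x=8, y=4), (x=7, y=5), (x=9, y=5)
  Distance 21: (x=8, y=3), (x=7, y=4)
  Distance 22: (x=7, y=3), (x=9, y=3), (x=6, y=4)
  Distance 23: (x=9, y=2)
Total reachable: 79 (grid has 88 open cells total)

Answer: Reachable cells: 79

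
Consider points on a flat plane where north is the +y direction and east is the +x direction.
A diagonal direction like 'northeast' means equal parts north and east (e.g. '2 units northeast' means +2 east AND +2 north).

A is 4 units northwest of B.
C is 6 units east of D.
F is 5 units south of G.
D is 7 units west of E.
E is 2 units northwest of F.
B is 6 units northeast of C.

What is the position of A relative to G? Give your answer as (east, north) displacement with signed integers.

Place G at the origin (east=0, north=0).
  F is 5 units south of G: delta (east=+0, north=-5); F at (east=0, north=-5).
  E is 2 units northwest of F: delta (east=-2, north=+2); E at (east=-2, north=-3).
  D is 7 units west of E: delta (east=-7, north=+0); D at (east=-9, north=-3).
  C is 6 units east of D: delta (east=+6, north=+0); C at (east=-3, north=-3).
  B is 6 units northeast of C: delta (east=+6, north=+6); B at (east=3, north=3).
  A is 4 units northwest of B: delta (east=-4, north=+4); A at (east=-1, north=7).
Therefore A relative to G: (east=-1, north=7).

Answer: A is at (east=-1, north=7) relative to G.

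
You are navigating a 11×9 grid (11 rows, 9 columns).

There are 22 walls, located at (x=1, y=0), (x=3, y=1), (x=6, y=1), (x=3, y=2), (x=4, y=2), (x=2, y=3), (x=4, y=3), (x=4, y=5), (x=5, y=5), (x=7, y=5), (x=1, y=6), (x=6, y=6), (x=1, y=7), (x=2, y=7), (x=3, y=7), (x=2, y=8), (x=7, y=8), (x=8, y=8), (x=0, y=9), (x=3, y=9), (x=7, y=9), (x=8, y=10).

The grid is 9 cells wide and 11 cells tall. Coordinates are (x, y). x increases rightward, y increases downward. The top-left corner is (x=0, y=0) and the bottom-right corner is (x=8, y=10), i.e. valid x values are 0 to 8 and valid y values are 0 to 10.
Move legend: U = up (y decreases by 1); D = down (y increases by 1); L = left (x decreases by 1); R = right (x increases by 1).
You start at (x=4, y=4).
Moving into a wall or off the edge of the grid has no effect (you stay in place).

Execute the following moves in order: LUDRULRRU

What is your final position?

Start: (x=4, y=4)
  L (left): (x=4, y=4) -> (x=3, y=4)
  U (up): (x=3, y=4) -> (x=3, y=3)
  D (down): (x=3, y=3) -> (x=3, y=4)
  R (right): (x=3, y=4) -> (x=4, y=4)
  U (up): blocked, stay at (x=4, y=4)
  L (left): (x=4, y=4) -> (x=3, y=4)
  R (right): (x=3, y=4) -> (x=4, y=4)
  R (right): (x=4, y=4) -> (x=5, y=4)
  U (up): (x=5, y=4) -> (x=5, y=3)
Final: (x=5, y=3)

Answer: Final position: (x=5, y=3)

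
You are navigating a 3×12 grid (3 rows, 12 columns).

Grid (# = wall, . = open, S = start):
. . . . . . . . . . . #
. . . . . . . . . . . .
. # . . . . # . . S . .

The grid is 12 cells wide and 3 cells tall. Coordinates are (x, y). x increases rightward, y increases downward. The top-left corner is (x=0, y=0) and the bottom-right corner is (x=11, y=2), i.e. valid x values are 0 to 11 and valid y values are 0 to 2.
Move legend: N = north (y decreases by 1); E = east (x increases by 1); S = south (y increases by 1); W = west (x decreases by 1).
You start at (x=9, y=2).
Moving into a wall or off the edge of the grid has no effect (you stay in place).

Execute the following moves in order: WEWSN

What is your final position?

Start: (x=9, y=2)
  W (west): (x=9, y=2) -> (x=8, y=2)
  E (east): (x=8, y=2) -> (x=9, y=2)
  W (west): (x=9, y=2) -> (x=8, y=2)
  S (south): blocked, stay at (x=8, y=2)
  N (north): (x=8, y=2) -> (x=8, y=1)
Final: (x=8, y=1)

Answer: Final position: (x=8, y=1)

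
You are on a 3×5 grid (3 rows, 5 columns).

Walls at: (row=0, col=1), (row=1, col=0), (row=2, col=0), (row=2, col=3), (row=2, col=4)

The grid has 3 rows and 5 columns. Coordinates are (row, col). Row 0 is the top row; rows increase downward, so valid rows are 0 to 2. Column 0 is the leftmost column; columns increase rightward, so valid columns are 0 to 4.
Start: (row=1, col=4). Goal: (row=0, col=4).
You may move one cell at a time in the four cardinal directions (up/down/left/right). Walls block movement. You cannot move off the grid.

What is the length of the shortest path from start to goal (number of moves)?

BFS from (row=1, col=4) until reaching (row=0, col=4):
  Distance 0: (row=1, col=4)
  Distance 1: (row=0, col=4), (row=1, col=3)  <- goal reached here
One shortest path (1 moves): (row=1, col=4) -> (row=0, col=4)

Answer: Shortest path length: 1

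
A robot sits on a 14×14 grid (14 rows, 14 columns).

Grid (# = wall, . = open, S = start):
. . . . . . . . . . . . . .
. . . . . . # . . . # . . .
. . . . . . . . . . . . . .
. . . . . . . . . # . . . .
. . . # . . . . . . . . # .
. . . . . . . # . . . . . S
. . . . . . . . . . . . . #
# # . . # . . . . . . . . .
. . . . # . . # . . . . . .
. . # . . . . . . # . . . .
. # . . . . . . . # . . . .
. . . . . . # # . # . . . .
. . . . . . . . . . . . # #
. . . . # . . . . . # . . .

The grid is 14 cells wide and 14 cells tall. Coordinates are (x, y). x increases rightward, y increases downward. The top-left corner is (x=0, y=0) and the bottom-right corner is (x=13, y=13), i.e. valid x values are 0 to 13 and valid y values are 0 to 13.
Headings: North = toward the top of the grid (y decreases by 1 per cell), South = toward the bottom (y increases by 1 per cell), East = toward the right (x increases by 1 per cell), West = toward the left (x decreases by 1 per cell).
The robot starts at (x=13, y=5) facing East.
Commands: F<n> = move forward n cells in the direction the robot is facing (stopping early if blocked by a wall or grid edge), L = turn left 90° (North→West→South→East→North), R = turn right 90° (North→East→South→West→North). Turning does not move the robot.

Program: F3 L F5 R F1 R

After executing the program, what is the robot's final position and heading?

Answer: Final position: (x=13, y=0), facing South

Derivation:
Start: (x=13, y=5), facing East
  F3: move forward 0/3 (blocked), now at (x=13, y=5)
  L: turn left, now facing North
  F5: move forward 5, now at (x=13, y=0)
  R: turn right, now facing East
  F1: move forward 0/1 (blocked), now at (x=13, y=0)
  R: turn right, now facing South
Final: (x=13, y=0), facing South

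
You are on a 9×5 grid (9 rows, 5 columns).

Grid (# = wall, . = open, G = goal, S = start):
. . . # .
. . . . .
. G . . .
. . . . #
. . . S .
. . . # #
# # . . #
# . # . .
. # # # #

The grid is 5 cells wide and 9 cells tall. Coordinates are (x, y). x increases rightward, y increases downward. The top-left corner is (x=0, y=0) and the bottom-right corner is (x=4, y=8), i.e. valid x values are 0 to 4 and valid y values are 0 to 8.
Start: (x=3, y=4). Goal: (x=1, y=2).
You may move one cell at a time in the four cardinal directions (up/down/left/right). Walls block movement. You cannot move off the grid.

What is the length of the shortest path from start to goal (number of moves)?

Answer: Shortest path length: 4

Derivation:
BFS from (x=3, y=4) until reaching (x=1, y=2):
  Distance 0: (x=3, y=4)
  Distance 1: (x=3, y=3), (x=2, y=4), (x=4, y=4)
  Distance 2: (x=3, y=2), (x=2, y=3), (x=1, y=4), (x=2, y=5)
  Distance 3: (x=3, y=1), (x=2, y=2), (x=4, y=2), (x=1, y=3), (x=0, y=4), (x=1, y=5), (x=2, y=6)
  Distance 4: (x=2, y=1), (x=4, y=1), (x=1, y=2), (x=0, y=3), (x=0, y=5), (x=3, y=6)  <- goal reached here
One shortest path (4 moves): (x=3, y=4) -> (x=2, y=4) -> (x=1, y=4) -> (x=1, y=3) -> (x=1, y=2)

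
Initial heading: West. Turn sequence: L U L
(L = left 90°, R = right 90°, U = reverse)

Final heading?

Start: West
  L (left (90° counter-clockwise)) -> South
  U (U-turn (180°)) -> North
  L (left (90° counter-clockwise)) -> West
Final: West

Answer: Final heading: West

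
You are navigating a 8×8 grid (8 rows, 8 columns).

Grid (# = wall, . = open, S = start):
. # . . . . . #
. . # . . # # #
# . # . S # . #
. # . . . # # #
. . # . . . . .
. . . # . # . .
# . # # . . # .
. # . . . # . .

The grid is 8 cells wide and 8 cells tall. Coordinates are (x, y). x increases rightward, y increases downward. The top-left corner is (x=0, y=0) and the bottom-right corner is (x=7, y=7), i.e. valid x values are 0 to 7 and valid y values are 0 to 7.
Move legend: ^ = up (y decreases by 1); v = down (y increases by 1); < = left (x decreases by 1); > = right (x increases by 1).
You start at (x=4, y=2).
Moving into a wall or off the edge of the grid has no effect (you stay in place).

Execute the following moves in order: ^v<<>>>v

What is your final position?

Start: (x=4, y=2)
  ^ (up): (x=4, y=2) -> (x=4, y=1)
  v (down): (x=4, y=1) -> (x=4, y=2)
  < (left): (x=4, y=2) -> (x=3, y=2)
  < (left): blocked, stay at (x=3, y=2)
  > (right): (x=3, y=2) -> (x=4, y=2)
  > (right): blocked, stay at (x=4, y=2)
  > (right): blocked, stay at (x=4, y=2)
  v (down): (x=4, y=2) -> (x=4, y=3)
Final: (x=4, y=3)

Answer: Final position: (x=4, y=3)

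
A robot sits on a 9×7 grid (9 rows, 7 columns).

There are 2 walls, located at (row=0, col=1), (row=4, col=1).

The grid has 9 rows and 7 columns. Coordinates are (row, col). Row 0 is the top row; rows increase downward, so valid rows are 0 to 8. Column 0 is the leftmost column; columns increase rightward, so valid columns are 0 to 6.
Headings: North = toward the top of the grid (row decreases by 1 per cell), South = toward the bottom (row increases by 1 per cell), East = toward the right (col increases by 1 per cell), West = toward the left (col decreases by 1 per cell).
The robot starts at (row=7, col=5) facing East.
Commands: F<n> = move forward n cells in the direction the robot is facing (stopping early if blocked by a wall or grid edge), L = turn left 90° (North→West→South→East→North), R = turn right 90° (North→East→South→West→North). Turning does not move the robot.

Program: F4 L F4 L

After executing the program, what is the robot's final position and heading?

Start: (row=7, col=5), facing East
  F4: move forward 1/4 (blocked), now at (row=7, col=6)
  L: turn left, now facing North
  F4: move forward 4, now at (row=3, col=6)
  L: turn left, now facing West
Final: (row=3, col=6), facing West

Answer: Final position: (row=3, col=6), facing West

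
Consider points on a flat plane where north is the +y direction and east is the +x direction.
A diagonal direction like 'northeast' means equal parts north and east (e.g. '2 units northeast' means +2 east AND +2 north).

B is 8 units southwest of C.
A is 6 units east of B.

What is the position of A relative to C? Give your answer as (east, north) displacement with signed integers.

Answer: A is at (east=-2, north=-8) relative to C.

Derivation:
Place C at the origin (east=0, north=0).
  B is 8 units southwest of C: delta (east=-8, north=-8); B at (east=-8, north=-8).
  A is 6 units east of B: delta (east=+6, north=+0); A at (east=-2, north=-8).
Therefore A relative to C: (east=-2, north=-8).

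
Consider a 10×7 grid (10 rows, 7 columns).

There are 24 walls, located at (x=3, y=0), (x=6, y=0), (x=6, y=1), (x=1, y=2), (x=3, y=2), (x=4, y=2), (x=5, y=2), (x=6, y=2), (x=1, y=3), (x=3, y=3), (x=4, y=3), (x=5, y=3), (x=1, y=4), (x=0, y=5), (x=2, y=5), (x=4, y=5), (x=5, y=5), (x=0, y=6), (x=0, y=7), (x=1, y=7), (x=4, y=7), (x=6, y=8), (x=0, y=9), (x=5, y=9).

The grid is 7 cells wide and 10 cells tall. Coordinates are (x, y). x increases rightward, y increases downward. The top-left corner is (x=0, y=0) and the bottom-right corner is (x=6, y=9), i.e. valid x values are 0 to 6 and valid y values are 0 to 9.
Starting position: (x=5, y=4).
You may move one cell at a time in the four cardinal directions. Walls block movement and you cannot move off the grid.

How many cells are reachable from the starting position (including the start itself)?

Answer: Reachable cells: 45

Derivation:
BFS flood-fill from (x=5, y=4):
  Distance 0: (x=5, y=4)
  Distance 1: (x=4, y=4), (x=6, y=4)
  Distance 2: (x=6, y=3), (x=3, y=4), (x=6, y=5)
  Distance 3: (x=2, y=4), (x=3, y=5), (x=6, y=6)
  Distance 4: (x=2, y=3), (x=3, y=6), (x=5, y=6), (x=6, y=7)
  Distance 5: (x=2, y=2), (x=2, y=6), (x=4, y=6), (x=3, y=7), (x=5, y=7)
  Distance 6: (x=2, y=1), (x=1, y=6), (x=2, y=7), (x=3, y=8), (x=5, y=8)
  Distance 7: (x=2, y=0), (x=1, y=1), (x=3, y=1), (x=1, y=5), (x=2, y=8), (x=4, y=8), (x=3, y=9)
  Distance 8: (x=1, y=0), (x=0, y=1), (x=4, y=1), (x=1, y=8), (x=2, y=9), (x=4, y=9)
  Distance 9: (x=0, y=0), (x=4, y=0), (x=5, y=1), (x=0, y=2), (x=0, y=8), (x=1, y=9)
  Distance 10: (x=5, y=0), (x=0, y=3)
  Distance 11: (x=0, y=4)
Total reachable: 45 (grid has 46 open cells total)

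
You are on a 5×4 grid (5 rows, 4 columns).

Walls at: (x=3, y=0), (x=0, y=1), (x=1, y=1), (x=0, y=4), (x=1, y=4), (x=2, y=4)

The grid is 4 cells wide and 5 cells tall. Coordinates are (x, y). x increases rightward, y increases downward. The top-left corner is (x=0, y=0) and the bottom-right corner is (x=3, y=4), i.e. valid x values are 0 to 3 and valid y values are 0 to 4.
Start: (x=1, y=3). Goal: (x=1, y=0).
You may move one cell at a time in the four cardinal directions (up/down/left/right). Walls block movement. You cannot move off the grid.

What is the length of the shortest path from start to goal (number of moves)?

Answer: Shortest path length: 5

Derivation:
BFS from (x=1, y=3) until reaching (x=1, y=0):
  Distance 0: (x=1, y=3)
  Distance 1: (x=1, y=2), (x=0, y=3), (x=2, y=3)
  Distance 2: (x=0, y=2), (x=2, y=2), (x=3, y=3)
  Distance 3: (x=2, y=1), (x=3, y=2), (x=3, y=4)
  Distance 4: (x=2, y=0), (x=3, y=1)
  Distance 5: (x=1, y=0)  <- goal reached here
One shortest path (5 moves): (x=1, y=3) -> (x=2, y=3) -> (x=2, y=2) -> (x=2, y=1) -> (x=2, y=0) -> (x=1, y=0)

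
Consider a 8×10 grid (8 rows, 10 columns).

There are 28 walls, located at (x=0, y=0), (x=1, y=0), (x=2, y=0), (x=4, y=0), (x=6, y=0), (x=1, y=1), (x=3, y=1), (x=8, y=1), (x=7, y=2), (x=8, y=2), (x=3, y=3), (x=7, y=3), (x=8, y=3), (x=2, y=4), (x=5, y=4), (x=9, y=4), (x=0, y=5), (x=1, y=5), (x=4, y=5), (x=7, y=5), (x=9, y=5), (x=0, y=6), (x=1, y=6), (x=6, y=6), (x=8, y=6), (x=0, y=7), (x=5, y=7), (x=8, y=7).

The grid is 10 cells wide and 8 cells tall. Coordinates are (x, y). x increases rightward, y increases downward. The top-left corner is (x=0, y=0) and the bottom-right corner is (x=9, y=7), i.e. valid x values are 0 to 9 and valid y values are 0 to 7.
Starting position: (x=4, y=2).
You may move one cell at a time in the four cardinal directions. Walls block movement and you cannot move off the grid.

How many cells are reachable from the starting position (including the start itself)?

Answer: Reachable cells: 46

Derivation:
BFS flood-fill from (x=4, y=2):
  Distance 0: (x=4, y=2)
  Distance 1: (x=4, y=1), (x=3, y=2), (x=5, y=2), (x=4, y=3)
  Distance 2: (x=5, y=1), (x=2, y=2), (x=6, y=2), (x=5, y=3), (x=4, y=4)
  Distance 3: (x=5, y=0), (x=2, y=1), (x=6, y=1), (x=1, y=2), (x=2, y=3), (x=6, y=3), (x=3, y=4)
  Distance 4: (x=7, y=1), (x=0, y=2), (x=1, y=3), (x=6, y=4), (x=3, y=5)
  Distance 5: (x=7, y=0), (x=0, y=1), (x=0, y=3), (x=1, y=4), (x=7, y=4), (x=2, y=5), (x=6, y=5), (x=3, y=6)
  Distance 6: (x=8, y=0), (x=0, y=4), (x=8, y=4), (x=5, y=5), (x=2, y=6), (x=4, y=6), (x=3, y=7)
  Distance 7: (x=9, y=0), (x=8, y=5), (x=5, y=6), (x=2, y=7), (x=4, y=7)
  Distance 8: (x=9, y=1), (x=1, y=7)
  Distance 9: (x=9, y=2)
  Distance 10: (x=9, y=3)
Total reachable: 46 (grid has 52 open cells total)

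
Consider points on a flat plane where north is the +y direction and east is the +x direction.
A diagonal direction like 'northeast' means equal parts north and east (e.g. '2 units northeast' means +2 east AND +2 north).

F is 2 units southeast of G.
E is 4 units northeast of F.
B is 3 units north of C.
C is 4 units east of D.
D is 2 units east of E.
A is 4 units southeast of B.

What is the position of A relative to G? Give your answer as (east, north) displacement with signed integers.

Answer: A is at (east=16, north=1) relative to G.

Derivation:
Place G at the origin (east=0, north=0).
  F is 2 units southeast of G: delta (east=+2, north=-2); F at (east=2, north=-2).
  E is 4 units northeast of F: delta (east=+4, north=+4); E at (east=6, north=2).
  D is 2 units east of E: delta (east=+2, north=+0); D at (east=8, north=2).
  C is 4 units east of D: delta (east=+4, north=+0); C at (east=12, north=2).
  B is 3 units north of C: delta (east=+0, north=+3); B at (east=12, north=5).
  A is 4 units southeast of B: delta (east=+4, north=-4); A at (east=16, north=1).
Therefore A relative to G: (east=16, north=1).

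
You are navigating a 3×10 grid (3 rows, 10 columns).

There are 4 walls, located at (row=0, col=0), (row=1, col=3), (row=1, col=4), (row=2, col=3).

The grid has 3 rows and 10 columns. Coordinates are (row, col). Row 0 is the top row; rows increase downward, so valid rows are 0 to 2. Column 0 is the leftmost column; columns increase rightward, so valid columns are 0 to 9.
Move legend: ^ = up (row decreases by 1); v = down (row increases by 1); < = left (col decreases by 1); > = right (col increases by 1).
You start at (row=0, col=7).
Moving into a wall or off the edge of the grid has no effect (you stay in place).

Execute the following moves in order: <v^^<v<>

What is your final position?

Answer: Final position: (row=1, col=6)

Derivation:
Start: (row=0, col=7)
  < (left): (row=0, col=7) -> (row=0, col=6)
  v (down): (row=0, col=6) -> (row=1, col=6)
  ^ (up): (row=1, col=6) -> (row=0, col=6)
  ^ (up): blocked, stay at (row=0, col=6)
  < (left): (row=0, col=6) -> (row=0, col=5)
  v (down): (row=0, col=5) -> (row=1, col=5)
  < (left): blocked, stay at (row=1, col=5)
  > (right): (row=1, col=5) -> (row=1, col=6)
Final: (row=1, col=6)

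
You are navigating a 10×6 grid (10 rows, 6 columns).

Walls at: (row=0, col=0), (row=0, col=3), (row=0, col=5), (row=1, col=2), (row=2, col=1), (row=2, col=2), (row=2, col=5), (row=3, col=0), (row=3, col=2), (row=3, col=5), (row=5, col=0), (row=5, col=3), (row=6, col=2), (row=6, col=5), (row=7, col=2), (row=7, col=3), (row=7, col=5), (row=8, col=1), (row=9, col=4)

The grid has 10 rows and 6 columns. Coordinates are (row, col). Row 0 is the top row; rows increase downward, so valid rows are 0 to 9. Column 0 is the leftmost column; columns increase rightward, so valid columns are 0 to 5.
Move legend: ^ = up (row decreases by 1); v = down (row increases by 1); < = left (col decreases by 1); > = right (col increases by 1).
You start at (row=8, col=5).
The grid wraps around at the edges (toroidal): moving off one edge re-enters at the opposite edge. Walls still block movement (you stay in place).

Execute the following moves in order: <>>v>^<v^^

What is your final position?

Start: (row=8, col=5)
  < (left): (row=8, col=5) -> (row=8, col=4)
  > (right): (row=8, col=4) -> (row=8, col=5)
  > (right): (row=8, col=5) -> (row=8, col=0)
  v (down): (row=8, col=0) -> (row=9, col=0)
  > (right): (row=9, col=0) -> (row=9, col=1)
  ^ (up): blocked, stay at (row=9, col=1)
  < (left): (row=9, col=1) -> (row=9, col=0)
  v (down): blocked, stay at (row=9, col=0)
  ^ (up): (row=9, col=0) -> (row=8, col=0)
  ^ (up): (row=8, col=0) -> (row=7, col=0)
Final: (row=7, col=0)

Answer: Final position: (row=7, col=0)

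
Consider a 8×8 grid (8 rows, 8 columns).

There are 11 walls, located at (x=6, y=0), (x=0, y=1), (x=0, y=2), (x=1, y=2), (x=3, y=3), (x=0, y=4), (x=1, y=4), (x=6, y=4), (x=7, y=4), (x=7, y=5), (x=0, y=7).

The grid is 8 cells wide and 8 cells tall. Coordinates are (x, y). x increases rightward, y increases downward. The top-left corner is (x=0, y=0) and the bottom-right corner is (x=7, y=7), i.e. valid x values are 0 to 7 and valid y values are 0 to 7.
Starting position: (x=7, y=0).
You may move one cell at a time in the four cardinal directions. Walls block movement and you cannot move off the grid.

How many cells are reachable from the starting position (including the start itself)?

Answer: Reachable cells: 53

Derivation:
BFS flood-fill from (x=7, y=0):
  Distance 0: (x=7, y=0)
  Distance 1: (x=7, y=1)
  Distance 2: (x=6, y=1), (x=7, y=2)
  Distance 3: (x=5, y=1), (x=6, y=2), (x=7, y=3)
  Distance 4: (x=5, y=0), (x=4, y=1), (x=5, y=2), (x=6, y=3)
  Distance 5: (x=4, y=0), (x=3, y=1), (x=4, y=2), (x=5, y=3)
  Distance 6: (x=3, y=0), (x=2, y=1), (x=3, y=2), (x=4, y=3), (x=5, y=4)
  Distance 7: (x=2, y=0), (x=1, y=1), (x=2, y=2), (x=4, y=4), (x=5, y=5)
  Distance 8: (x=1, y=0), (x=2, y=3), (x=3, y=4), (x=4, y=5), (x=6, y=5), (x=5, y=6)
  Distance 9: (x=0, y=0), (x=1, y=3), (x=2, y=4), (x=3, y=5), (x=4, y=6), (x=6, y=6), (x=5, y=7)
  Distance 10: (x=0, y=3), (x=2, y=5), (x=3, y=6), (x=7, y=6), (x=4, y=7), (x=6, y=7)
  Distance 11: (x=1, y=5), (x=2, y=6), (x=3, y=7), (x=7, y=7)
  Distance 12: (x=0, y=5), (x=1, y=6), (x=2, y=7)
  Distance 13: (x=0, y=6), (x=1, y=7)
Total reachable: 53 (grid has 53 open cells total)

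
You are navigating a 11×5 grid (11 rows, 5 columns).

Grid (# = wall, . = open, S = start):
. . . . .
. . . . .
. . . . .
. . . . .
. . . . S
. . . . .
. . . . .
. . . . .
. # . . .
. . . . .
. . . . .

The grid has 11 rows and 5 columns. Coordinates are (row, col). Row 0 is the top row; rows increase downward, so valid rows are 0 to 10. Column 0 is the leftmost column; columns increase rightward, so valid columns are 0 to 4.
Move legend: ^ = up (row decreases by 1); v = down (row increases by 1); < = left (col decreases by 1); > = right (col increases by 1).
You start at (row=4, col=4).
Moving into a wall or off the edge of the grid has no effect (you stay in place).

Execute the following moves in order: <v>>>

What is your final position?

Answer: Final position: (row=5, col=4)

Derivation:
Start: (row=4, col=4)
  < (left): (row=4, col=4) -> (row=4, col=3)
  v (down): (row=4, col=3) -> (row=5, col=3)
  > (right): (row=5, col=3) -> (row=5, col=4)
  > (right): blocked, stay at (row=5, col=4)
  > (right): blocked, stay at (row=5, col=4)
Final: (row=5, col=4)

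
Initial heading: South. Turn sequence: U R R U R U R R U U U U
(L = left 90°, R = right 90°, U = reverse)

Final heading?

Answer: Final heading: East

Derivation:
Start: South
  U (U-turn (180°)) -> North
  R (right (90° clockwise)) -> East
  R (right (90° clockwise)) -> South
  U (U-turn (180°)) -> North
  R (right (90° clockwise)) -> East
  U (U-turn (180°)) -> West
  R (right (90° clockwise)) -> North
  R (right (90° clockwise)) -> East
  U (U-turn (180°)) -> West
  U (U-turn (180°)) -> East
  U (U-turn (180°)) -> West
  U (U-turn (180°)) -> East
Final: East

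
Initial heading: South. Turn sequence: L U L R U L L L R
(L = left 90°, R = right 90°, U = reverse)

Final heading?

Answer: Final heading: West

Derivation:
Start: South
  L (left (90° counter-clockwise)) -> East
  U (U-turn (180°)) -> West
  L (left (90° counter-clockwise)) -> South
  R (right (90° clockwise)) -> West
  U (U-turn (180°)) -> East
  L (left (90° counter-clockwise)) -> North
  L (left (90° counter-clockwise)) -> West
  L (left (90° counter-clockwise)) -> South
  R (right (90° clockwise)) -> West
Final: West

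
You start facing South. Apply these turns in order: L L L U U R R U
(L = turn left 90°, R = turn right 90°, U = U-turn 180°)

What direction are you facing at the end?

Answer: Final heading: West

Derivation:
Start: South
  L (left (90° counter-clockwise)) -> East
  L (left (90° counter-clockwise)) -> North
  L (left (90° counter-clockwise)) -> West
  U (U-turn (180°)) -> East
  U (U-turn (180°)) -> West
  R (right (90° clockwise)) -> North
  R (right (90° clockwise)) -> East
  U (U-turn (180°)) -> West
Final: West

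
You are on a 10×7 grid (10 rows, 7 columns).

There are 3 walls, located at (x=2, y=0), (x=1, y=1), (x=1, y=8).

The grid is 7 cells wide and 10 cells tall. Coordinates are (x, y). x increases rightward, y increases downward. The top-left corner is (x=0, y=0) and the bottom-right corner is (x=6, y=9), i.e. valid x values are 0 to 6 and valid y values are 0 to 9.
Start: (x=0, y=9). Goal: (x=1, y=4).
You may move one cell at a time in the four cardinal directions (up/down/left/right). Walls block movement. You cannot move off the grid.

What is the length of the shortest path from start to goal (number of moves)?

Answer: Shortest path length: 6

Derivation:
BFS from (x=0, y=9) until reaching (x=1, y=4):
  Distance 0: (x=0, y=9)
  Distance 1: (x=0, y=8), (x=1, y=9)
  Distance 2: (x=0, y=7), (x=2, y=9)
  Distance 3: (x=0, y=6), (x=1, y=7), (x=2, y=8), (x=3, y=9)
  Distance 4: (x=0, y=5), (x=1, y=6), (x=2, y=7), (x=3, y=8), (x=4, y=9)
  Distance 5: (x=0, y=4), (x=1, y=5), (x=2, y=6), (x=3, y=7), (x=4, y=8), (x=5, y=9)
  Distance 6: (x=0, y=3), (x=1, y=4), (x=2, y=5), (x=3, y=6), (x=4, y=7), (x=5, y=8), (x=6, y=9)  <- goal reached here
One shortest path (6 moves): (x=0, y=9) -> (x=0, y=8) -> (x=0, y=7) -> (x=1, y=7) -> (x=1, y=6) -> (x=1, y=5) -> (x=1, y=4)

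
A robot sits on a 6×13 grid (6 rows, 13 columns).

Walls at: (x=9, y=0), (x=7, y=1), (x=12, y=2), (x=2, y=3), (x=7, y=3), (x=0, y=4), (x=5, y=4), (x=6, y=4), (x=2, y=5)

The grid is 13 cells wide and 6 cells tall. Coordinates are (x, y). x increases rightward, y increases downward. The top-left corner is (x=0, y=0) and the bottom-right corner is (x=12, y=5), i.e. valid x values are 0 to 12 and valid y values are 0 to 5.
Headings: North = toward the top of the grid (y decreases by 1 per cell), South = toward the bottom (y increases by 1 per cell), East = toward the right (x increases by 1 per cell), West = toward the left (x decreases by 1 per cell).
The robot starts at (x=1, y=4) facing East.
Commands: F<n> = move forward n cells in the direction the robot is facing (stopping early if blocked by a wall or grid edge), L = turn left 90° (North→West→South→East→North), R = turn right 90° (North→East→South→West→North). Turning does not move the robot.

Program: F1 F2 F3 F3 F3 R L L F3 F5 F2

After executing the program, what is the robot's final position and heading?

Answer: Final position: (x=4, y=0), facing North

Derivation:
Start: (x=1, y=4), facing East
  F1: move forward 1, now at (x=2, y=4)
  F2: move forward 2, now at (x=4, y=4)
  [×3]F3: move forward 0/3 (blocked), now at (x=4, y=4)
  R: turn right, now facing South
  L: turn left, now facing East
  L: turn left, now facing North
  F3: move forward 3, now at (x=4, y=1)
  F5: move forward 1/5 (blocked), now at (x=4, y=0)
  F2: move forward 0/2 (blocked), now at (x=4, y=0)
Final: (x=4, y=0), facing North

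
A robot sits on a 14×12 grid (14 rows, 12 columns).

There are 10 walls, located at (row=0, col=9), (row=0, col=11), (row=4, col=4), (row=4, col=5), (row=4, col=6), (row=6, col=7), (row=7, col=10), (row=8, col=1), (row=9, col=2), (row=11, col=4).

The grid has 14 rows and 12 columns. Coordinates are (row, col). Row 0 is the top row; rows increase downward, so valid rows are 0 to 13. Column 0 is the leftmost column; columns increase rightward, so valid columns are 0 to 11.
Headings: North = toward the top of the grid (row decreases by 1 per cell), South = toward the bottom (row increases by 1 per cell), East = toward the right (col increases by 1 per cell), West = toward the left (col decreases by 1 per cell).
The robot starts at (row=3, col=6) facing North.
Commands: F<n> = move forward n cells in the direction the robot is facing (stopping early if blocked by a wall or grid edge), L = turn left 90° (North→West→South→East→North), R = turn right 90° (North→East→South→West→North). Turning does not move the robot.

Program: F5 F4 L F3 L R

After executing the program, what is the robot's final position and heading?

Start: (row=3, col=6), facing North
  F5: move forward 3/5 (blocked), now at (row=0, col=6)
  F4: move forward 0/4 (blocked), now at (row=0, col=6)
  L: turn left, now facing West
  F3: move forward 3, now at (row=0, col=3)
  L: turn left, now facing South
  R: turn right, now facing West
Final: (row=0, col=3), facing West

Answer: Final position: (row=0, col=3), facing West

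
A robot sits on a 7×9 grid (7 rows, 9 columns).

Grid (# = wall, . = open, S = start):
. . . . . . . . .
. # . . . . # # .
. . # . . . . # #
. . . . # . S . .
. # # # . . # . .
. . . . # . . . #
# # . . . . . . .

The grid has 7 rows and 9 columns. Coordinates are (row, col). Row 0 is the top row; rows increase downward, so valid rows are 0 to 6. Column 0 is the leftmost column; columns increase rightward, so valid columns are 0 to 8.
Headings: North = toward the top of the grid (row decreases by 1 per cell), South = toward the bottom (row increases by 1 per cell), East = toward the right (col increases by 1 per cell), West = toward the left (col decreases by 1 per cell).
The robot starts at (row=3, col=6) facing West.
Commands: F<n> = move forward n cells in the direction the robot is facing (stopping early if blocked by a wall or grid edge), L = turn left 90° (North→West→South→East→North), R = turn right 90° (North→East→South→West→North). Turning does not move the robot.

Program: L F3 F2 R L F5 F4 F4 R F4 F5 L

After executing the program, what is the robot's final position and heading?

Start: (row=3, col=6), facing West
  L: turn left, now facing South
  F3: move forward 0/3 (blocked), now at (row=3, col=6)
  F2: move forward 0/2 (blocked), now at (row=3, col=6)
  R: turn right, now facing West
  L: turn left, now facing South
  F5: move forward 0/5 (blocked), now at (row=3, col=6)
  F4: move forward 0/4 (blocked), now at (row=3, col=6)
  F4: move forward 0/4 (blocked), now at (row=3, col=6)
  R: turn right, now facing West
  F4: move forward 1/4 (blocked), now at (row=3, col=5)
  F5: move forward 0/5 (blocked), now at (row=3, col=5)
  L: turn left, now facing South
Final: (row=3, col=5), facing South

Answer: Final position: (row=3, col=5), facing South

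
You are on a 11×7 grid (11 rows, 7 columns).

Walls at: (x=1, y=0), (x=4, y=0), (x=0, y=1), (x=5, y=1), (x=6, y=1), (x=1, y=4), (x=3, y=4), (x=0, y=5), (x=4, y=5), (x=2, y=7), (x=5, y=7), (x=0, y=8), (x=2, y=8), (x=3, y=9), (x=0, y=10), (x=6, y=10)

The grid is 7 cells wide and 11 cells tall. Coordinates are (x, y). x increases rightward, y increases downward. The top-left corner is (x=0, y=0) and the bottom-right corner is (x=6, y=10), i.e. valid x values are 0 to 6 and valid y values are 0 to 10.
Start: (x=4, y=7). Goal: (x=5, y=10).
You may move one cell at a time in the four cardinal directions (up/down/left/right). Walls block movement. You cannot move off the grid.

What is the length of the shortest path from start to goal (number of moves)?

BFS from (x=4, y=7) until reaching (x=5, y=10):
  Distance 0: (x=4, y=7)
  Distance 1: (x=4, y=6), (x=3, y=7), (x=4, y=8)
  Distance 2: (x=3, y=6), (x=5, y=6), (x=3, y=8), (x=5, y=8), (x=4, y=9)
  Distance 3: (x=3, y=5), (x=5, y=5), (x=2, y=6), (x=6, y=6), (x=6, y=8), (x=5, y=9), (x=4, y=10)
  Distance 4: (x=5, y=4), (x=2, y=5), (x=6, y=5), (x=1, y=6), (x=6, y=7), (x=6, y=9), (x=3, y=10), (x=5, y=10)  <- goal reached here
One shortest path (4 moves): (x=4, y=7) -> (x=4, y=8) -> (x=5, y=8) -> (x=5, y=9) -> (x=5, y=10)

Answer: Shortest path length: 4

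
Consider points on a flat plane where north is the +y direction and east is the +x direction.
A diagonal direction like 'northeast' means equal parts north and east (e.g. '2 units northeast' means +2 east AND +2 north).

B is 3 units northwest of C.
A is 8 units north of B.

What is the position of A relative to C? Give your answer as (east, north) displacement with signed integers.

Place C at the origin (east=0, north=0).
  B is 3 units northwest of C: delta (east=-3, north=+3); B at (east=-3, north=3).
  A is 8 units north of B: delta (east=+0, north=+8); A at (east=-3, north=11).
Therefore A relative to C: (east=-3, north=11).

Answer: A is at (east=-3, north=11) relative to C.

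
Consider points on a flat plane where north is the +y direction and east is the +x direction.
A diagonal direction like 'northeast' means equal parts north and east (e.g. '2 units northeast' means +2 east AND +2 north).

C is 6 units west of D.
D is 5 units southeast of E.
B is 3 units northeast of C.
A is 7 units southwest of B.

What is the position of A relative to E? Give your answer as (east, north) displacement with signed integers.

Place E at the origin (east=0, north=0).
  D is 5 units southeast of E: delta (east=+5, north=-5); D at (east=5, north=-5).
  C is 6 units west of D: delta (east=-6, north=+0); C at (east=-1, north=-5).
  B is 3 units northeast of C: delta (east=+3, north=+3); B at (east=2, north=-2).
  A is 7 units southwest of B: delta (east=-7, north=-7); A at (east=-5, north=-9).
Therefore A relative to E: (east=-5, north=-9).

Answer: A is at (east=-5, north=-9) relative to E.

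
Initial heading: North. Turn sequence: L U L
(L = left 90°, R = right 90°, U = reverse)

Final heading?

Answer: Final heading: North

Derivation:
Start: North
  L (left (90° counter-clockwise)) -> West
  U (U-turn (180°)) -> East
  L (left (90° counter-clockwise)) -> North
Final: North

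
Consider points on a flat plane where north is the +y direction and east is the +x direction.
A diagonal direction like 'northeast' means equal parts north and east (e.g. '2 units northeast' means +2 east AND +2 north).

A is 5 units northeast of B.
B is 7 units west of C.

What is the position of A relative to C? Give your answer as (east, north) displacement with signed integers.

Place C at the origin (east=0, north=0).
  B is 7 units west of C: delta (east=-7, north=+0); B at (east=-7, north=0).
  A is 5 units northeast of B: delta (east=+5, north=+5); A at (east=-2, north=5).
Therefore A relative to C: (east=-2, north=5).

Answer: A is at (east=-2, north=5) relative to C.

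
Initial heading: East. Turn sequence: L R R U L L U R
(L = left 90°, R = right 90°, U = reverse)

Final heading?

Answer: Final heading: East

Derivation:
Start: East
  L (left (90° counter-clockwise)) -> North
  R (right (90° clockwise)) -> East
  R (right (90° clockwise)) -> South
  U (U-turn (180°)) -> North
  L (left (90° counter-clockwise)) -> West
  L (left (90° counter-clockwise)) -> South
  U (U-turn (180°)) -> North
  R (right (90° clockwise)) -> East
Final: East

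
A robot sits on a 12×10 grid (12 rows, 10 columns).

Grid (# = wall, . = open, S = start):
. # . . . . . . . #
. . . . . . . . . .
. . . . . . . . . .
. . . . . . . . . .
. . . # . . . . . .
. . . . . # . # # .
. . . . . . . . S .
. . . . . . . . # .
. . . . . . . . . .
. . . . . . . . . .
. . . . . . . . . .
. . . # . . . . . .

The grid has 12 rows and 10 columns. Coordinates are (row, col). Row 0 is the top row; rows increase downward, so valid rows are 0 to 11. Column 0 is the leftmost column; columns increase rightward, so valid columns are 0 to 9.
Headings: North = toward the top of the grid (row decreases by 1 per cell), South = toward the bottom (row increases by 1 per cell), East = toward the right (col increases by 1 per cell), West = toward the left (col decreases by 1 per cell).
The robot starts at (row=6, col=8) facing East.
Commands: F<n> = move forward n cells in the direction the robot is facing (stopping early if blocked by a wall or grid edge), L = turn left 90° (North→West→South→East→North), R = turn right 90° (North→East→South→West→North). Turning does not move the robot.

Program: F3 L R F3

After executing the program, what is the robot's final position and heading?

Start: (row=6, col=8), facing East
  F3: move forward 1/3 (blocked), now at (row=6, col=9)
  L: turn left, now facing North
  R: turn right, now facing East
  F3: move forward 0/3 (blocked), now at (row=6, col=9)
Final: (row=6, col=9), facing East

Answer: Final position: (row=6, col=9), facing East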